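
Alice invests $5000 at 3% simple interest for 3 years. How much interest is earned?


Use the formula I = P x R x T / 100
P x R x T = 5000 x 3 x 3 = 45000
I = 45000 / 100 = $450

$450


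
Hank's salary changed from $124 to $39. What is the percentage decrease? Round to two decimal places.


Find the absolute change:
|39 - 124| = 85
Divide by original and multiply by 100:
85 / 124 x 100 = 68.5483...% ≈ 68.55%

68.55%


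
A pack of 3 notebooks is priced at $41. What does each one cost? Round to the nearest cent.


Total cost: $41
Number of items: 3
Unit price: $41 / 3 = $13.6666... ≈ $13.67

$13.67


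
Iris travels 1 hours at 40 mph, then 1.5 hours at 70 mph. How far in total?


Leg 1 distance:
40 x 1 = 40 miles
Leg 2 distance:
70 x 1.5 = 105 miles
Total distance:
40 + 105 = 145 miles

145 miles


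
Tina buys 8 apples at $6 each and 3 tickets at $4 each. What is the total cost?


Cost of apples:
8 x $6 = $48
Cost of tickets:
3 x $4 = $12
Add both:
$48 + $12 = $60

$60


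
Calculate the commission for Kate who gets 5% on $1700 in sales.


Convert rate to decimal:
5% = 0.05
Multiply by sales:
$1700 x 0.05 = $85

$85


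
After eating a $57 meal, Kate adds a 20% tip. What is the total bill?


Calculate the tip:
20% of $57 = $11.40
Add tip to meal cost:
$57 + $11.40 = $68.40

$68.40


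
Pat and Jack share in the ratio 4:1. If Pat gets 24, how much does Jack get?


Find the multiplier:
24 / 4 = 6
Apply to Jack's share:
1 x 6 = 6

6


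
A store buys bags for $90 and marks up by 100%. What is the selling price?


Calculate the markup amount:
100% of $90 = $90
Add to cost:
$90 + $90 = $180

$180


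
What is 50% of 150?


Convert percentage to decimal:
50% = 0.5
Multiply:
150 x 0.5 = 75

75


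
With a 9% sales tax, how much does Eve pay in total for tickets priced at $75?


Calculate the tax:
9% of $75 = $6.75
Add tax to price:
$75 + $6.75 = $81.75

$81.75


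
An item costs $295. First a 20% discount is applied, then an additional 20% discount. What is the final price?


First discount:
20% of $295 = $59
Price after first discount:
$295 - $59 = $236
Second discount:
20% of $236 = $47.20
Final price:
$236 - $47.20 = $188.80

$188.80


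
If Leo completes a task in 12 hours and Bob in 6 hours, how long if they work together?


Leo's rate: 1/12 of the job per hour
Bob's rate: 1/6 of the job per hour
Combined rate: 1/12 + 1/6 = 1/4 per hour
Time = 1 / (1/4) = 4 hours

4 hours


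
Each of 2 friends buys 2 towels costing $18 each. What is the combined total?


Cost per person:
2 x $18 = $36
Group total:
2 x $36 = $72

$72


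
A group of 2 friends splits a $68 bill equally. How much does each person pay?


Total bill: $68
Number of people: 2
Each pays: $68 / 2 = $34

$34


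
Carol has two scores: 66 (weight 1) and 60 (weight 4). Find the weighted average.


Weighted sum:
1 x 66 + 4 x 60 = 306
Total weight:
1 + 4 = 5
Weighted average:
306 / 5 = 61.2

61.2


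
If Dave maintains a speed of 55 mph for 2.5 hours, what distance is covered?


Use the formula: distance = speed x time
Speed = 55 mph, Time = 2.5 hours
55 x 2.5 = 137.5 miles

137.5 miles


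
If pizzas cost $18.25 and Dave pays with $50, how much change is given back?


Start with the amount paid:
$50
Subtract the price:
$50 - $18.25 = $31.75

$31.75


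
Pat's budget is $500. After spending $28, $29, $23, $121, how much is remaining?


Add up expenses:
$28 + $29 + $23 + $121 = $201
Subtract from budget:
$500 - $201 = $299

$299


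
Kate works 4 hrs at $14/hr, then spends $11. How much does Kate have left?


Calculate earnings:
4 x $14 = $56
Subtract spending:
$56 - $11 = $45

$45


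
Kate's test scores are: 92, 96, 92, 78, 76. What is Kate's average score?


Add the scores:
92 + 96 + 92 + 78 + 76 = 434
Divide by the number of tests:
434 / 5 = 86.8

86.8


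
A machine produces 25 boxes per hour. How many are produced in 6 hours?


Production rate: 25 boxes per hour
Time: 6 hours
Total: 25 x 6 = 150 boxes

150 boxes


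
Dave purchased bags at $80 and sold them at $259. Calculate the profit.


Selling price = $259
Cost price = $80
Profit = selling price - cost price:
Profit = $259 - $80 = $179

$179


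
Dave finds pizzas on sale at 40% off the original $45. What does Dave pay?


Calculate the discount amount:
40% of $45 = $18
Subtract from original:
$45 - $18 = $27

$27


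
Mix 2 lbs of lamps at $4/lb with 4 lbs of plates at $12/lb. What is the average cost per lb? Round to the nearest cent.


Cost of lamps:
2 x $4 = $8
Cost of plates:
4 x $12 = $48
Total cost: $8 + $48 = $56
Total weight: 6 lbs
Average: $56 / 6 = $9.3333... ≈ $9.33/lb

$9.33/lb


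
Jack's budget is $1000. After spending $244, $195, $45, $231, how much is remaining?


Add up expenses:
$244 + $195 + $45 + $231 = $715
Subtract from budget:
$1000 - $715 = $285

$285


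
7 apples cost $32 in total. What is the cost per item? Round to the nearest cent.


Total cost: $32
Number of items: 7
Unit price: $32 / 7 = $4.5714... ≈ $4.57

$4.57


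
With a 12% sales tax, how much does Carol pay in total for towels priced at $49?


Calculate the tax:
12% of $49 = $5.88
Add tax to price:
$49 + $5.88 = $54.88

$54.88


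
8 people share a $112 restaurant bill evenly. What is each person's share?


Total bill: $112
Number of people: 8
Each pays: $112 / 8 = $14

$14


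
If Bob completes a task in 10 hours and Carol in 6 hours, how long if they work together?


Bob's rate: 1/10 of the job per hour
Carol's rate: 1/6 of the job per hour
Combined rate: 1/10 + 1/6 = 4/15 per hour
Time = 1 / (4/15) = 15/4 = 3.75 hours

3.75 hours


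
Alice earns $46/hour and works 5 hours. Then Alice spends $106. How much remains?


Calculate earnings:
5 x $46 = $230
Subtract spending:
$230 - $106 = $124

$124


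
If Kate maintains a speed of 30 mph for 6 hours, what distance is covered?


Use the formula: distance = speed x time
Speed = 30 mph, Time = 6 hours
30 x 6 = 180 miles

180 miles


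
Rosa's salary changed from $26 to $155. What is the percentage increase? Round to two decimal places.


Find the absolute change:
|155 - 26| = 129
Divide by original and multiply by 100:
129 / 26 x 100 = 496.1538...% ≈ 496.15%

496.15%


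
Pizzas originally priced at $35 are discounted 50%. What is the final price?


Calculate the discount amount:
50% of $35 = $17.50
Subtract from original:
$35 - $17.50 = $17.50

$17.50


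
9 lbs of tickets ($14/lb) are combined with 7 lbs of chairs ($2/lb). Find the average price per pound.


Cost of tickets:
9 x $14 = $126
Cost of chairs:
7 x $2 = $14
Total cost: $126 + $14 = $140
Total weight: 16 lbs
Average: $140 / 16 = $8.75/lb

$8.75/lb


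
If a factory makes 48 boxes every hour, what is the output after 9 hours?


Production rate: 48 boxes per hour
Time: 9 hours
Total: 48 x 9 = 432 boxes

432 boxes


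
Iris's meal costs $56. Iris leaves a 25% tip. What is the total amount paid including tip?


Calculate the tip:
25% of $56 = $14
Add tip to meal cost:
$56 + $14 = $70

$70


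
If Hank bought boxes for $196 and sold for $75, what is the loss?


Selling price = $75
Cost price = $196
Loss = cost price - selling price:
Loss = $196 - $75 = $121

$121


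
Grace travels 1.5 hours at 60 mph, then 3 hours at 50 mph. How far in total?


Leg 1 distance:
60 x 1.5 = 90 miles
Leg 2 distance:
50 x 3 = 150 miles
Total distance:
90 + 150 = 240 miles

240 miles


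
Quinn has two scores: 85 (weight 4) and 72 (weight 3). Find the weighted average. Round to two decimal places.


Weighted sum:
4 x 85 + 3 x 72 = 556
Total weight:
4 + 3 = 7
Weighted average:
556 / 7 = 79.4285... ≈ 79.43

79.43


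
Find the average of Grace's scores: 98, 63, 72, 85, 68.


Add the scores:
98 + 63 + 72 + 85 + 68 = 386
Divide by the number of tests:
386 / 5 = 77.2

77.2


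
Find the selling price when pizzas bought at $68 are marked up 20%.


Calculate the markup amount:
20% of $68 = $13.60
Add to cost:
$68 + $13.60 = $81.60

$81.60


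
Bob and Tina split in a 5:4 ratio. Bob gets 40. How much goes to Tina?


Find the multiplier:
40 / 5 = 8
Apply to Tina's share:
4 x 8 = 32

32


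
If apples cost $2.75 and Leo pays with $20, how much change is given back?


Start with the amount paid:
$20
Subtract the price:
$20 - $2.75 = $17.25

$17.25


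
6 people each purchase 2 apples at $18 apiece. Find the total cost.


Cost per person:
2 x $18 = $36
Group total:
6 x $36 = $216

$216


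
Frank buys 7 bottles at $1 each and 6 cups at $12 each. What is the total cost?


Cost of bottles:
7 x $1 = $7
Cost of cups:
6 x $12 = $72
Add both:
$7 + $72 = $79

$79


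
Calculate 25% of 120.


Convert percentage to decimal:
25% = 0.25
Multiply:
120 x 0.25 = 30

30


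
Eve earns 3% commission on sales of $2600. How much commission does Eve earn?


Convert rate to decimal:
3% = 0.03
Multiply by sales:
$2600 x 0.03 = $78

$78


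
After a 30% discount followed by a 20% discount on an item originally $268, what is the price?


First discount:
30% of $268 = $80.40
Price after first discount:
$268 - $80.40 = $187.60
Second discount:
20% of $187.60 = $37.52
Final price:
$187.60 - $37.52 = $150.08

$150.08


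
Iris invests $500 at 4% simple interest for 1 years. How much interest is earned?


Use the formula I = P x R x T / 100
P x R x T = 500 x 4 x 1 = 2000
I = 2000 / 100 = $20

$20


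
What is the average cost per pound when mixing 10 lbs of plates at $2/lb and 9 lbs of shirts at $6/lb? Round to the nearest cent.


Cost of plates:
10 x $2 = $20
Cost of shirts:
9 x $6 = $54
Total cost: $20 + $54 = $74
Total weight: 19 lbs
Average: $74 / 19 = $3.8947... ≈ $3.89/lb

$3.89/lb


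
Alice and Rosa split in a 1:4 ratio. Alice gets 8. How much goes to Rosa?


Find the multiplier:
8 / 1 = 8
Apply to Rosa's share:
4 x 8 = 32

32


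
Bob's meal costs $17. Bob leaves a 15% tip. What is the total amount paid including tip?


Calculate the tip:
15% of $17 = $2.55
Add tip to meal cost:
$17 + $2.55 = $19.55

$19.55


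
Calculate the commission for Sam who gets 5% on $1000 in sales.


Convert rate to decimal:
5% = 0.05
Multiply by sales:
$1000 x 0.05 = $50

$50


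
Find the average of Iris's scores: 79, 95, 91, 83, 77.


Add the scores:
79 + 95 + 91 + 83 + 77 = 425
Divide by the number of tests:
425 / 5 = 85

85


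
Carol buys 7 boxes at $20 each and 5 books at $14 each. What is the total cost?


Cost of boxes:
7 x $20 = $140
Cost of books:
5 x $14 = $70
Add both:
$140 + $70 = $210

$210


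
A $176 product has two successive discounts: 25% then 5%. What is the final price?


First discount:
25% of $176 = $44
Price after first discount:
$176 - $44 = $132
Second discount:
5% of $132 = $6.60
Final price:
$132 - $6.60 = $125.40

$125.40


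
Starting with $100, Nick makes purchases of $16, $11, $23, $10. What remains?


Add up expenses:
$16 + $11 + $23 + $10 = $60
Subtract from budget:
$100 - $60 = $40

$40


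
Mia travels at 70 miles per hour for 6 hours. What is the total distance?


Use the formula: distance = speed x time
Speed = 70 mph, Time = 6 hours
70 x 6 = 420 miles

420 miles


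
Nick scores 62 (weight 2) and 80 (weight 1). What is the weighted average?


Weighted sum:
2 x 62 + 1 x 80 = 204
Total weight:
2 + 1 = 3
Weighted average:
204 / 3 = 68

68


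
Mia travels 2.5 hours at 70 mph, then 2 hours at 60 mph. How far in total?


Leg 1 distance:
70 x 2.5 = 175 miles
Leg 2 distance:
60 x 2 = 120 miles
Total distance:
175 + 120 = 295 miles

295 miles


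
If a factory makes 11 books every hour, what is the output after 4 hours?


Production rate: 11 books per hour
Time: 4 hours
Total: 11 x 4 = 44 books

44 books


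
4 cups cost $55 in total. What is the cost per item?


Total cost: $55
Number of items: 4
Unit price: $55 / 4 = $13.75

$13.75


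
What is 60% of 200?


Convert percentage to decimal:
60% = 0.6
Multiply:
200 x 0.6 = 120

120


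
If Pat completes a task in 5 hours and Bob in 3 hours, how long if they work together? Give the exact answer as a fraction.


Pat's rate: 1/5 of the job per hour
Bob's rate: 1/3 of the job per hour
Combined rate: 1/5 + 1/3 = 8/15 per hour
Time = 1 / (8/15) = 15/8 hours (≈ 1.88 hours)

15/8 hours


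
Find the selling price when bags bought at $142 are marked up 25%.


Calculate the markup amount:
25% of $142 = $35.50
Add to cost:
$142 + $35.50 = $177.50

$177.50


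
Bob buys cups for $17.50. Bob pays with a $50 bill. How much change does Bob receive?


Start with the amount paid:
$50
Subtract the price:
$50 - $17.50 = $32.50

$32.50


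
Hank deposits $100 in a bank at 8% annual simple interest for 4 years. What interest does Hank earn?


Use the formula I = P x R x T / 100
P x R x T = 100 x 8 x 4 = 3200
I = 3200 / 100 = $32

$32


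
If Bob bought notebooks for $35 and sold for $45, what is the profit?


Selling price = $45
Cost price = $35
Profit = selling price - cost price:
Profit = $45 - $35 = $10

$10


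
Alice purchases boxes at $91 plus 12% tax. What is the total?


Calculate the tax:
12% of $91 = $10.92
Add tax to price:
$91 + $10.92 = $101.92

$101.92


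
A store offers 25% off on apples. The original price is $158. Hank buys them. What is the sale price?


Calculate the discount amount:
25% of $158 = $39.50
Subtract from original:
$158 - $39.50 = $118.50

$118.50


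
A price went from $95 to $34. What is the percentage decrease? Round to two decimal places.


Find the absolute change:
|34 - 95| = 61
Divide by original and multiply by 100:
61 / 95 x 100 = 64.2105...% ≈ 64.21%

64.21%


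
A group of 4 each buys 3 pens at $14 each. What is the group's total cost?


Cost per person:
3 x $14 = $42
Group total:
4 x $42 = $168

$168


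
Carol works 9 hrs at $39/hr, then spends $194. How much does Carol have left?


Calculate earnings:
9 x $39 = $351
Subtract spending:
$351 - $194 = $157

$157


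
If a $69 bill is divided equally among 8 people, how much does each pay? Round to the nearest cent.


Total bill: $69
Number of people: 8
Each pays: $69 / 8 = $8.625 ≈ $8.63

$8.63


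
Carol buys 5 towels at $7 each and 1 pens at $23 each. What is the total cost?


Cost of towels:
5 x $7 = $35
Cost of pens:
1 x $23 = $23
Add both:
$35 + $23 = $58

$58


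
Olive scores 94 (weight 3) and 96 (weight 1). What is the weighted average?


Weighted sum:
3 x 94 + 1 x 96 = 378
Total weight:
3 + 1 = 4
Weighted average:
378 / 4 = 94.5

94.5


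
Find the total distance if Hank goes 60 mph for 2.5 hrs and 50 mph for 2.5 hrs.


Leg 1 distance:
60 x 2.5 = 150 miles
Leg 2 distance:
50 x 2.5 = 125 miles
Total distance:
150 + 125 = 275 miles

275 miles


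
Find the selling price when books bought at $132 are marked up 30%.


Calculate the markup amount:
30% of $132 = $39.60
Add to cost:
$132 + $39.60 = $171.60

$171.60


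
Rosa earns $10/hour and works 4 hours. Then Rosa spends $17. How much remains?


Calculate earnings:
4 x $10 = $40
Subtract spending:
$40 - $17 = $23

$23


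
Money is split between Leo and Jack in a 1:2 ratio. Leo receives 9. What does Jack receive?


Find the multiplier:
9 / 1 = 9
Apply to Jack's share:
2 x 9 = 18

18


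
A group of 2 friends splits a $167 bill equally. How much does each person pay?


Total bill: $167
Number of people: 2
Each pays: $167 / 2 = $83.50

$83.50


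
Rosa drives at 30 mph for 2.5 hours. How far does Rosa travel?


Use the formula: distance = speed x time
Speed = 30 mph, Time = 2.5 hours
30 x 2.5 = 75 miles

75 miles


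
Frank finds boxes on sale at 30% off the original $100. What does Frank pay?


Calculate the discount amount:
30% of $100 = $30
Subtract from original:
$100 - $30 = $70

$70


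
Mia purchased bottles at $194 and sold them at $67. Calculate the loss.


Selling price = $67
Cost price = $194
Loss = cost price - selling price:
Loss = $194 - $67 = $127

$127


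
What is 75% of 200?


Convert percentage to decimal:
75% = 0.75
Multiply:
200 x 0.75 = 150

150


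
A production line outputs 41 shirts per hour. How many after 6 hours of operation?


Production rate: 41 shirts per hour
Time: 6 hours
Total: 41 x 6 = 246 shirts

246 shirts


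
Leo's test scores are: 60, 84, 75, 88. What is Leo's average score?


Add the scores:
60 + 84 + 75 + 88 = 307
Divide by the number of tests:
307 / 4 = 76.75

76.75


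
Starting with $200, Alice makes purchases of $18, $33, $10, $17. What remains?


Add up expenses:
$18 + $33 + $10 + $17 = $78
Subtract from budget:
$200 - $78 = $122

$122


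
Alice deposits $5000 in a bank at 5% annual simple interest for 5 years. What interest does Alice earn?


Use the formula I = P x R x T / 100
P x R x T = 5000 x 5 x 5 = 125000
I = 125000 / 100 = $1250

$1250


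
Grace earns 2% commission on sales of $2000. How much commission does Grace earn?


Convert rate to decimal:
2% = 0.02
Multiply by sales:
$2000 x 0.02 = $40

$40


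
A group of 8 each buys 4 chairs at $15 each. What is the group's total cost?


Cost per person:
4 x $15 = $60
Group total:
8 x $60 = $480

$480


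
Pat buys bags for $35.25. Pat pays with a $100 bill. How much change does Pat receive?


Start with the amount paid:
$100
Subtract the price:
$100 - $35.25 = $64.75

$64.75


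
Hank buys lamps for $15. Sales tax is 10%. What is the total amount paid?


Calculate the tax:
10% of $15 = $1.50
Add tax to price:
$15 + $1.50 = $16.50

$16.50


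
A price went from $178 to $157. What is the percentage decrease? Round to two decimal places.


Find the absolute change:
|157 - 178| = 21
Divide by original and multiply by 100:
21 / 178 x 100 = 11.7977...% ≈ 11.8%

11.8%


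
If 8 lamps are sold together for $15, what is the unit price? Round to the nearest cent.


Total cost: $15
Number of items: 8
Unit price: $15 / 8 = $1.875 ≈ $1.88

$1.88


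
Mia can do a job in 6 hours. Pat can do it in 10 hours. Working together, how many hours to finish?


Mia's rate: 1/6 of the job per hour
Pat's rate: 1/10 of the job per hour
Combined rate: 1/6 + 1/10 = 4/15 per hour
Time = 1 / (4/15) = 15/4 = 3.75 hours

3.75 hours


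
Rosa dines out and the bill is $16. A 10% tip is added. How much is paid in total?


Calculate the tip:
10% of $16 = $1.60
Add tip to meal cost:
$16 + $1.60 = $17.60

$17.60


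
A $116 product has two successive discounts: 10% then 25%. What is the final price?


First discount:
10% of $116 = $11.60
Price after first discount:
$116 - $11.60 = $104.40
Second discount:
25% of $104.40 = $26.10
Final price:
$104.40 - $26.10 = $78.30

$78.30


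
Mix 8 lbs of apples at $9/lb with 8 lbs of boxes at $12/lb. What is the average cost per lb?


Cost of apples:
8 x $9 = $72
Cost of boxes:
8 x $12 = $96
Total cost: $72 + $96 = $168
Total weight: 16 lbs
Average: $168 / 16 = $10.50/lb

$10.50/lb


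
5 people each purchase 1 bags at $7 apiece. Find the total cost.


Cost per person:
1 x $7 = $7
Group total:
5 x $7 = $35

$35


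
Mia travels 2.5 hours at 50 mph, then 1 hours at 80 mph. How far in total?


Leg 1 distance:
50 x 2.5 = 125 miles
Leg 2 distance:
80 x 1 = 80 miles
Total distance:
125 + 80 = 205 miles

205 miles


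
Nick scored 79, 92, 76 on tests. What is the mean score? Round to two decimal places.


Add the scores:
79 + 92 + 76 = 247
Divide by the number of tests:
247 / 3 = 82.3333... ≈ 82.33

82.33


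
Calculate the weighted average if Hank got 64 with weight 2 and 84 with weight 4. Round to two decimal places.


Weighted sum:
2 x 64 + 4 x 84 = 464
Total weight:
2 + 4 = 6
Weighted average:
464 / 6 = 77.3333... ≈ 77.33

77.33


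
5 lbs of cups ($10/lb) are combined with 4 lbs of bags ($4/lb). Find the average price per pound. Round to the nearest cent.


Cost of cups:
5 x $10 = $50
Cost of bags:
4 x $4 = $16
Total cost: $50 + $16 = $66
Total weight: 9 lbs
Average: $66 / 9 = $7.3333... ≈ $7.33/lb

$7.33/lb


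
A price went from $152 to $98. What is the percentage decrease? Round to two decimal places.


Find the absolute change:
|98 - 152| = 54
Divide by original and multiply by 100:
54 / 152 x 100 = 35.5263...% ≈ 35.53%

35.53%


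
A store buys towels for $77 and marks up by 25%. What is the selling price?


Calculate the markup amount:
25% of $77 = $19.25
Add to cost:
$77 + $19.25 = $96.25

$96.25


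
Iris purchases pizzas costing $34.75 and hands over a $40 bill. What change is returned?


Start with the amount paid:
$40
Subtract the price:
$40 - $34.75 = $5.25

$5.25


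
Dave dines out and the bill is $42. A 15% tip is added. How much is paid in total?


Calculate the tip:
15% of $42 = $6.30
Add tip to meal cost:
$42 + $6.30 = $48.30

$48.30


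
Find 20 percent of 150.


Convert percentage to decimal:
20% = 0.2
Multiply:
150 x 0.2 = 30

30


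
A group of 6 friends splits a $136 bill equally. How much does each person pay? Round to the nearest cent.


Total bill: $136
Number of people: 6
Each pays: $136 / 6 = $22.6666... ≈ $22.67

$22.67


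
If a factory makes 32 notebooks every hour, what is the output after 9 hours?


Production rate: 32 notebooks per hour
Time: 9 hours
Total: 32 x 9 = 288 notebooks

288 notebooks


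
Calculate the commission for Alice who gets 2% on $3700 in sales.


Convert rate to decimal:
2% = 0.02
Multiply by sales:
$3700 x 0.02 = $74

$74


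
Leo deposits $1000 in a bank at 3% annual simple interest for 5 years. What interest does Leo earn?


Use the formula I = P x R x T / 100
P x R x T = 1000 x 3 x 5 = 15000
I = 15000 / 100 = $150

$150


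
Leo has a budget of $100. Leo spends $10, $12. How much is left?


Add up expenses:
$10 + $12 = $22
Subtract from budget:
$100 - $22 = $78

$78


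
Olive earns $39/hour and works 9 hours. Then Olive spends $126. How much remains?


Calculate earnings:
9 x $39 = $351
Subtract spending:
$351 - $126 = $225

$225


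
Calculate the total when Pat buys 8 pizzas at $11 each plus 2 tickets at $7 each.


Cost of pizzas:
8 x $11 = $88
Cost of tickets:
2 x $7 = $14
Add both:
$88 + $14 = $102

$102


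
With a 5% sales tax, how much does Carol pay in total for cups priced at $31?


Calculate the tax:
5% of $31 = $1.55
Add tax to price:
$31 + $1.55 = $32.55

$32.55


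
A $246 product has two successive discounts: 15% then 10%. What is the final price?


First discount:
15% of $246 = $36.90
Price after first discount:
$246 - $36.90 = $209.10
Second discount:
10% of $209.10 = $20.91
Final price:
$209.10 - $20.91 = $188.19

$188.19


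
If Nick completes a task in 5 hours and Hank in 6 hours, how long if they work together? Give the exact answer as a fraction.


Nick's rate: 1/5 of the job per hour
Hank's rate: 1/6 of the job per hour
Combined rate: 1/5 + 1/6 = 11/30 per hour
Time = 1 / (11/30) = 30/11 hours (≈ 2.73 hours)

30/11 hours


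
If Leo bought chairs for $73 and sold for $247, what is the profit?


Selling price = $247
Cost price = $73
Profit = selling price - cost price:
Profit = $247 - $73 = $174

$174


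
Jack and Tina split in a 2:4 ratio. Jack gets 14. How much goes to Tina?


Find the multiplier:
14 / 2 = 7
Apply to Tina's share:
4 x 7 = 28

28


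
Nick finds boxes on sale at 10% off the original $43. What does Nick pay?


Calculate the discount amount:
10% of $43 = $4.30
Subtract from original:
$43 - $4.30 = $38.70

$38.70


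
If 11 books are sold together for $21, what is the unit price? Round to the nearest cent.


Total cost: $21
Number of items: 11
Unit price: $21 / 11 = $1.9090... ≈ $1.91

$1.91


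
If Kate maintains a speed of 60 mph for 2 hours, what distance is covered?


Use the formula: distance = speed x time
Speed = 60 mph, Time = 2 hours
60 x 2 = 120 miles

120 miles


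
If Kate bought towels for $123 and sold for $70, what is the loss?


Selling price = $70
Cost price = $123
Loss = cost price - selling price:
Loss = $123 - $70 = $53

$53


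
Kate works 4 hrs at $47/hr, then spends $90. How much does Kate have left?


Calculate earnings:
4 x $47 = $188
Subtract spending:
$188 - $90 = $98

$98


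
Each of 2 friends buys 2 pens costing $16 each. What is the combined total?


Cost per person:
2 x $16 = $32
Group total:
2 x $32 = $64

$64


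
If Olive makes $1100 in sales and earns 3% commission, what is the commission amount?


Convert rate to decimal:
3% = 0.03
Multiply by sales:
$1100 x 0.03 = $33

$33


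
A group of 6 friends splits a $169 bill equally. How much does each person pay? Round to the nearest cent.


Total bill: $169
Number of people: 6
Each pays: $169 / 6 = $28.1666... ≈ $28.17

$28.17


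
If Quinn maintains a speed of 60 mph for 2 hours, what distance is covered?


Use the formula: distance = speed x time
Speed = 60 mph, Time = 2 hours
60 x 2 = 120 miles

120 miles


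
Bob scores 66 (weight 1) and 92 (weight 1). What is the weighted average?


Weighted sum:
1 x 66 + 1 x 92 = 158
Total weight:
1 + 1 = 2
Weighted average:
158 / 2 = 79

79


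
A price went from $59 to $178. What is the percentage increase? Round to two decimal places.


Find the absolute change:
|178 - 59| = 119
Divide by original and multiply by 100:
119 / 59 x 100 = 201.6949...% ≈ 201.69%

201.69%


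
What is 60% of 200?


Convert percentage to decimal:
60% = 0.6
Multiply:
200 x 0.6 = 120

120


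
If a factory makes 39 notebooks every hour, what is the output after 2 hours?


Production rate: 39 notebooks per hour
Time: 2 hours
Total: 39 x 2 = 78 notebooks

78 notebooks


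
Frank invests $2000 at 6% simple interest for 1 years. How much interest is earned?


Use the formula I = P x R x T / 100
P x R x T = 2000 x 6 x 1 = 12000
I = 12000 / 100 = $120

$120


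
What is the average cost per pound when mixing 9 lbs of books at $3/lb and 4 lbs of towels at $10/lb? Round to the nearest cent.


Cost of books:
9 x $3 = $27
Cost of towels:
4 x $10 = $40
Total cost: $27 + $40 = $67
Total weight: 13 lbs
Average: $67 / 13 = $5.1538... ≈ $5.15/lb

$5.15/lb


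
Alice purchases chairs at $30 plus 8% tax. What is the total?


Calculate the tax:
8% of $30 = $2.40
Add tax to price:
$30 + $2.40 = $32.40

$32.40


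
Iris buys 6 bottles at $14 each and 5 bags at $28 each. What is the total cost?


Cost of bottles:
6 x $14 = $84
Cost of bags:
5 x $28 = $140
Add both:
$84 + $140 = $224

$224


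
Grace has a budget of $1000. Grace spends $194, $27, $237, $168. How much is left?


Add up expenses:
$194 + $27 + $237 + $168 = $626
Subtract from budget:
$1000 - $626 = $374

$374


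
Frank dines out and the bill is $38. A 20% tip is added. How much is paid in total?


Calculate the tip:
20% of $38 = $7.60
Add tip to meal cost:
$38 + $7.60 = $45.60

$45.60


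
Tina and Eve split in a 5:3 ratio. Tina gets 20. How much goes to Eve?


Find the multiplier:
20 / 5 = 4
Apply to Eve's share:
3 x 4 = 12

12


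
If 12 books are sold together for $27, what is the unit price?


Total cost: $27
Number of items: 12
Unit price: $27 / 12 = $2.25

$2.25


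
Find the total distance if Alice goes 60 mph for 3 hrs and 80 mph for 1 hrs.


Leg 1 distance:
60 x 3 = 180 miles
Leg 2 distance:
80 x 1 = 80 miles
Total distance:
180 + 80 = 260 miles

260 miles


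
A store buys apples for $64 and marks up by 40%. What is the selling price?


Calculate the markup amount:
40% of $64 = $25.60
Add to cost:
$64 + $25.60 = $89.60

$89.60


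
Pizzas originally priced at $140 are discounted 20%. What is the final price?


Calculate the discount amount:
20% of $140 = $28
Subtract from original:
$140 - $28 = $112

$112


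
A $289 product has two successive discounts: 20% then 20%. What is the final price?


First discount:
20% of $289 = $57.80
Price after first discount:
$289 - $57.80 = $231.20
Second discount:
20% of $231.20 = $46.24
Final price:
$231.20 - $46.24 = $184.96

$184.96


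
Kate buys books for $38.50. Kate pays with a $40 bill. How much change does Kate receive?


Start with the amount paid:
$40
Subtract the price:
$40 - $38.50 = $1.50

$1.50


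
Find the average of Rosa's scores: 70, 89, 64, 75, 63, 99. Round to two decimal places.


Add the scores:
70 + 89 + 64 + 75 + 63 + 99 = 460
Divide by the number of tests:
460 / 6 = 76.6666... ≈ 76.67

76.67


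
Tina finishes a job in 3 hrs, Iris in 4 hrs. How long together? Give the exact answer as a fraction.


Tina's rate: 1/3 of the job per hour
Iris's rate: 1/4 of the job per hour
Combined rate: 1/3 + 1/4 = 7/12 per hour
Time = 1 / (7/12) = 12/7 hours (≈ 1.71 hours)

12/7 hours


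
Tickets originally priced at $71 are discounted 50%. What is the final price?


Calculate the discount amount:
50% of $71 = $35.50
Subtract from original:
$71 - $35.50 = $35.50

$35.50


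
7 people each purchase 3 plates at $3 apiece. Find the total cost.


Cost per person:
3 x $3 = $9
Group total:
7 x $9 = $63

$63


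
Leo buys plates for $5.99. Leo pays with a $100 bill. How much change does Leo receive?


Start with the amount paid:
$100
Subtract the price:
$100 - $5.99 = $94.01

$94.01


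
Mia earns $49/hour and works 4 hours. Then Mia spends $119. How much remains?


Calculate earnings:
4 x $49 = $196
Subtract spending:
$196 - $119 = $77

$77


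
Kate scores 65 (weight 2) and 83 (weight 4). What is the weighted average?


Weighted sum:
2 x 65 + 4 x 83 = 462
Total weight:
2 + 4 = 6
Weighted average:
462 / 6 = 77

77


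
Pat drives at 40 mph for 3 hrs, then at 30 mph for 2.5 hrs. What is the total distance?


Leg 1 distance:
40 x 3 = 120 miles
Leg 2 distance:
30 x 2.5 = 75 miles
Total distance:
120 + 75 = 195 miles

195 miles


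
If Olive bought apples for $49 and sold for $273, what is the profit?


Selling price = $273
Cost price = $49
Profit = selling price - cost price:
Profit = $273 - $49 = $224

$224


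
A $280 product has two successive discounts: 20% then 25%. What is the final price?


First discount:
20% of $280 = $56
Price after first discount:
$280 - $56 = $224
Second discount:
25% of $224 = $56
Final price:
$224 - $56 = $168

$168


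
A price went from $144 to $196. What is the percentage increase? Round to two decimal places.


Find the absolute change:
|196 - 144| = 52
Divide by original and multiply by 100:
52 / 144 x 100 = 36.1111...% ≈ 36.11%

36.11%


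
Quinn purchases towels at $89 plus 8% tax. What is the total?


Calculate the tax:
8% of $89 = $7.12
Add tax to price:
$89 + $7.12 = $96.12

$96.12


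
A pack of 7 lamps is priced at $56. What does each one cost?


Total cost: $56
Number of items: 7
Unit price: $56 / 7 = $8

$8


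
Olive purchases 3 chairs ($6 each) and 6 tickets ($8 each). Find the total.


Cost of chairs:
3 x $6 = $18
Cost of tickets:
6 x $8 = $48
Add both:
$18 + $48 = $66

$66


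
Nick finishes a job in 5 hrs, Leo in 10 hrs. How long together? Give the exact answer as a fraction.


Nick's rate: 1/5 of the job per hour
Leo's rate: 1/10 of the job per hour
Combined rate: 1/5 + 1/10 = 3/10 per hour
Time = 1 / (3/10) = 10/3 hours (≈ 3.33 hours)

10/3 hours


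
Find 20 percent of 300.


Convert percentage to decimal:
20% = 0.2
Multiply:
300 x 0.2 = 60

60


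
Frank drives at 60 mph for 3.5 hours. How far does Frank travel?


Use the formula: distance = speed x time
Speed = 60 mph, Time = 3.5 hours
60 x 3.5 = 210 miles

210 miles


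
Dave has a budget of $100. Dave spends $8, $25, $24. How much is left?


Add up expenses:
$8 + $25 + $24 = $57
Subtract from budget:
$100 - $57 = $43

$43


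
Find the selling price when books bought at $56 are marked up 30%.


Calculate the markup amount:
30% of $56 = $16.80
Add to cost:
$56 + $16.80 = $72.80

$72.80


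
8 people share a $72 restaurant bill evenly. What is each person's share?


Total bill: $72
Number of people: 8
Each pays: $72 / 8 = $9

$9


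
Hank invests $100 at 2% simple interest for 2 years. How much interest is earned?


Use the formula I = P x R x T / 100
P x R x T = 100 x 2 x 2 = 400
I = 400 / 100 = $4

$4


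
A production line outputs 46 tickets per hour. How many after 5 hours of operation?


Production rate: 46 tickets per hour
Time: 5 hours
Total: 46 x 5 = 230 tickets

230 tickets


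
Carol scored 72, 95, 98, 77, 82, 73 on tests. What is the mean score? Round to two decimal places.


Add the scores:
72 + 95 + 98 + 77 + 82 + 73 = 497
Divide by the number of tests:
497 / 6 = 82.8333... ≈ 82.83

82.83


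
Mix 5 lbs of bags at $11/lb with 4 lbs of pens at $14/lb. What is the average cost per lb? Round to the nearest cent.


Cost of bags:
5 x $11 = $55
Cost of pens:
4 x $14 = $56
Total cost: $55 + $56 = $111
Total weight: 9 lbs
Average: $111 / 9 = $12.3333... ≈ $12.33/lb

$12.33/lb


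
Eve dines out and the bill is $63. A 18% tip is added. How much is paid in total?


Calculate the tip:
18% of $63 = $11.34
Add tip to meal cost:
$63 + $11.34 = $74.34

$74.34


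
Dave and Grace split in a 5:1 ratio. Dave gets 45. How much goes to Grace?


Find the multiplier:
45 / 5 = 9
Apply to Grace's share:
1 x 9 = 9

9


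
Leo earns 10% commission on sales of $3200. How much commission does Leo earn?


Convert rate to decimal:
10% = 0.1
Multiply by sales:
$3200 x 0.1 = $320

$320


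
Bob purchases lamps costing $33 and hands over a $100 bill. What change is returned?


Start with the amount paid:
$100
Subtract the price:
$100 - $33 = $67

$67


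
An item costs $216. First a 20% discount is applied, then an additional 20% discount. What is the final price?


First discount:
20% of $216 = $43.20
Price after first discount:
$216 - $43.20 = $172.80
Second discount:
20% of $172.80 = $34.56
Final price:
$172.80 - $34.56 = $138.24

$138.24


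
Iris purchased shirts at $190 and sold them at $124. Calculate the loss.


Selling price = $124
Cost price = $190
Loss = cost price - selling price:
Loss = $190 - $124 = $66

$66


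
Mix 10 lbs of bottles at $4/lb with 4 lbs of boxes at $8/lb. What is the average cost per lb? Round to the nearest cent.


Cost of bottles:
10 x $4 = $40
Cost of boxes:
4 x $8 = $32
Total cost: $40 + $32 = $72
Total weight: 14 lbs
Average: $72 / 14 = $5.1428... ≈ $5.14/lb

$5.14/lb


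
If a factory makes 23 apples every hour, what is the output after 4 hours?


Production rate: 23 apples per hour
Time: 4 hours
Total: 23 x 4 = 92 apples

92 apples


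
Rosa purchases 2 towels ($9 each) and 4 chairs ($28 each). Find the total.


Cost of towels:
2 x $9 = $18
Cost of chairs:
4 x $28 = $112
Add both:
$18 + $112 = $130

$130


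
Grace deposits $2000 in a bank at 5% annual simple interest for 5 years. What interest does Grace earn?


Use the formula I = P x R x T / 100
P x R x T = 2000 x 5 x 5 = 50000
I = 50000 / 100 = $500

$500


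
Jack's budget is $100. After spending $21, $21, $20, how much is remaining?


Add up expenses:
$21 + $21 + $20 = $62
Subtract from budget:
$100 - $62 = $38

$38


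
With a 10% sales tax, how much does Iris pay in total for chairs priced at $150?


Calculate the tax:
10% of $150 = $15
Add tax to price:
$150 + $15 = $165

$165


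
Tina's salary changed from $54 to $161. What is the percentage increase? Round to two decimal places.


Find the absolute change:
|161 - 54| = 107
Divide by original and multiply by 100:
107 / 54 x 100 = 198.1481...% ≈ 198.15%

198.15%


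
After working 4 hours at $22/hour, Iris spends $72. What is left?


Calculate earnings:
4 x $22 = $88
Subtract spending:
$88 - $72 = $16

$16


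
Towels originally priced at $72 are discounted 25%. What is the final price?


Calculate the discount amount:
25% of $72 = $18
Subtract from original:
$72 - $18 = $54

$54


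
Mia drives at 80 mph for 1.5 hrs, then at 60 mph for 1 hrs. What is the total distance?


Leg 1 distance:
80 x 1.5 = 120 miles
Leg 2 distance:
60 x 1 = 60 miles
Total distance:
120 + 60 = 180 miles

180 miles


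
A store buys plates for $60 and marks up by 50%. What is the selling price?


Calculate the markup amount:
50% of $60 = $30
Add to cost:
$60 + $30 = $90

$90


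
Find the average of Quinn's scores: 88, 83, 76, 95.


Add the scores:
88 + 83 + 76 + 95 = 342
Divide by the number of tests:
342 / 4 = 85.5

85.5


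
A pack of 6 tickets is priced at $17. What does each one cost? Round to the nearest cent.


Total cost: $17
Number of items: 6
Unit price: $17 / 6 = $2.8333... ≈ $2.83

$2.83


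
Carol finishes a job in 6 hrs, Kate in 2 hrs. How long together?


Carol's rate: 1/6 of the job per hour
Kate's rate: 1/2 of the job per hour
Combined rate: 1/6 + 1/2 = 2/3 per hour
Time = 1 / (2/3) = 3/2 = 1.5 hours

1.5 hours


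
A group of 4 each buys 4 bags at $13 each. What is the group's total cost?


Cost per person:
4 x $13 = $52
Group total:
4 x $52 = $208

$208


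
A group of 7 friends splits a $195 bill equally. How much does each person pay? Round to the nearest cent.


Total bill: $195
Number of people: 7
Each pays: $195 / 7 = $27.8571... ≈ $27.86

$27.86


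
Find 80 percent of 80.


Convert percentage to decimal:
80% = 0.8
Multiply:
80 x 0.8 = 64

64


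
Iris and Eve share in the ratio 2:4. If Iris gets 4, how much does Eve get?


Find the multiplier:
4 / 2 = 2
Apply to Eve's share:
4 x 2 = 8

8


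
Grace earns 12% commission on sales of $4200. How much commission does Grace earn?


Convert rate to decimal:
12% = 0.12
Multiply by sales:
$4200 x 0.12 = $504

$504


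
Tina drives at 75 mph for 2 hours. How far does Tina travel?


Use the formula: distance = speed x time
Speed = 75 mph, Time = 2 hours
75 x 2 = 150 miles

150 miles


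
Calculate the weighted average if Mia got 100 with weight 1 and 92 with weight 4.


Weighted sum:
1 x 100 + 4 x 92 = 468
Total weight:
1 + 4 = 5
Weighted average:
468 / 5 = 93.6

93.6


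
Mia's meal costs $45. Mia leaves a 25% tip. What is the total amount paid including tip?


Calculate the tip:
25% of $45 = $11.25
Add tip to meal cost:
$45 + $11.25 = $56.25

$56.25


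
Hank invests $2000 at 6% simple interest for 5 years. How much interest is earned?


Use the formula I = P x R x T / 100
P x R x T = 2000 x 6 x 5 = 60000
I = 60000 / 100 = $600

$600


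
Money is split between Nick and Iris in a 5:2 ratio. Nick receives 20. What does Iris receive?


Find the multiplier:
20 / 5 = 4
Apply to Iris's share:
2 x 4 = 8

8


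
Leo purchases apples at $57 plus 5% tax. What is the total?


Calculate the tax:
5% of $57 = $2.85
Add tax to price:
$57 + $2.85 = $59.85

$59.85


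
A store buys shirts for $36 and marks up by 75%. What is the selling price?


Calculate the markup amount:
75% of $36 = $27
Add to cost:
$36 + $27 = $63

$63


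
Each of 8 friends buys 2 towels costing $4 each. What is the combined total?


Cost per person:
2 x $4 = $8
Group total:
8 x $8 = $64

$64


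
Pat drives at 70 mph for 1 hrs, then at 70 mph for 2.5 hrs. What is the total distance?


Leg 1 distance:
70 x 1 = 70 miles
Leg 2 distance:
70 x 2.5 = 175 miles
Total distance:
70 + 175 = 245 miles

245 miles


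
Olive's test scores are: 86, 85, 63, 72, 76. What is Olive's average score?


Add the scores:
86 + 85 + 63 + 72 + 76 = 382
Divide by the number of tests:
382 / 5 = 76.4

76.4
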